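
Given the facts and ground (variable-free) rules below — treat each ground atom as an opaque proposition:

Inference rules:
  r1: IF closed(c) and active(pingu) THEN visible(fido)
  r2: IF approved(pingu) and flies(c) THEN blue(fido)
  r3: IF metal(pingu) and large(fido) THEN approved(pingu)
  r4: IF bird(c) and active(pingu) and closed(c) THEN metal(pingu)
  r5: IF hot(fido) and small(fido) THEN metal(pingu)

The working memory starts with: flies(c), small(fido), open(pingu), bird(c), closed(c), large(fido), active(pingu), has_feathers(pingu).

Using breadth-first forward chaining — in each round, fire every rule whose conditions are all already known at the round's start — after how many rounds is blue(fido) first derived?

3

[1] r1 [IF closed(c) and active(pingu) THEN visible(fido)]; r4 [IF bird(c) and active(pingu) and closed(c) THEN metal(pingu)]. ⇒ new: visible(fido), metal(pingu).
[2] r3 [IF metal(pingu) and large(fido) THEN approved(pingu)]. ⇒ new: approved(pingu).
[3] r2 [IF approved(pingu) and flies(c) THEN blue(fido)]. ⇒ new: blue(fido).
blue(fido) first appears in round 3.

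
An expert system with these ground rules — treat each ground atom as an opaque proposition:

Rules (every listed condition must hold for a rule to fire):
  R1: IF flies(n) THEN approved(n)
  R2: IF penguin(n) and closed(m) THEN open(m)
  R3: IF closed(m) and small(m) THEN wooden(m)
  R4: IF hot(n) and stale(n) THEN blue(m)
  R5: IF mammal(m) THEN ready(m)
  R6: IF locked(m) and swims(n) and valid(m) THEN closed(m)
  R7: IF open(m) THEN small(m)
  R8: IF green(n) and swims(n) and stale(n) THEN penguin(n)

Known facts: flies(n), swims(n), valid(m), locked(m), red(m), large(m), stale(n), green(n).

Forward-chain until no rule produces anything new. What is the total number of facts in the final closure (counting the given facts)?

14

Round 1 fires R1, R6, R8, giving approved(n), closed(m), penguin(n).
Round 2 fires R2, giving open(m).
Round 3 fires R7, giving small(m).
Round 4 fires R3, giving wooden(m).
Closure: {approved(n), closed(m), flies(n), green(n), large(m), locked(m), open(m), penguin(n), red(m), small(m), stale(n), swims(n), valid(m), wooden(m)} — 14 facts.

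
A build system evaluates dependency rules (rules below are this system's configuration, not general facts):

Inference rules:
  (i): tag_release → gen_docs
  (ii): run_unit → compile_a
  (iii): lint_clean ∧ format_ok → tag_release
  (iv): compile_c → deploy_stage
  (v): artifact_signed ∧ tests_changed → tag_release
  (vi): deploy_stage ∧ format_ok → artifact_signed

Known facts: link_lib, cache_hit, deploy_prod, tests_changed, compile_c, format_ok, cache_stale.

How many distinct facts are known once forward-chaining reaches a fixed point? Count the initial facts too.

Round 1: (iv) [compile_c → deploy_stage]. New: deploy_stage.
Round 2: (vi) [deploy_stage ∧ format_ok → artifact_signed]. New: artifact_signed.
Round 3: (v) [artifact_signed ∧ tests_changed → tag_release]. New: tag_release.
Round 4: (i) [tag_release → gen_docs]. New: gen_docs.
Closure: {artifact_signed, cache_hit, cache_stale, compile_c, deploy_prod, deploy_stage, format_ok, gen_docs, link_lib, tag_release, tests_changed} — 11 facts.

11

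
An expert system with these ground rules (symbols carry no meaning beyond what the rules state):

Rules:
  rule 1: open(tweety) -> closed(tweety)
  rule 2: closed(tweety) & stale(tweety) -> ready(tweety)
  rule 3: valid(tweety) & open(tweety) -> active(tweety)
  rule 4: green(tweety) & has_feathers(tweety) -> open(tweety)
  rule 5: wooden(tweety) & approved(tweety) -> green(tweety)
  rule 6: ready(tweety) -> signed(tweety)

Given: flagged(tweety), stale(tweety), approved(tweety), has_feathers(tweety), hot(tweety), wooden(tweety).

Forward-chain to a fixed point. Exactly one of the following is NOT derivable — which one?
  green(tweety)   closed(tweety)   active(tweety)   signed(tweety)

active(tweety)

Round 1: rule 5 [wooden(tweety) & approved(tweety) -> green(tweety)]. Adds green(tweety).
Round 2: rule 4 [green(tweety) & has_feathers(tweety) -> open(tweety)]. Adds open(tweety).
Round 3: rule 1 [open(tweety) -> closed(tweety)]. Adds closed(tweety).
Round 4: rule 2 [closed(tweety) & stale(tweety) -> ready(tweety)]. Adds ready(tweety).
Round 5: rule 6 [ready(tweety) -> signed(tweety)]. Adds signed(tweety).
Derived: closed(tweety) (round 3), signed(tweety) (round 5), green(tweety) (round 1). active(tweety) never appears in any round.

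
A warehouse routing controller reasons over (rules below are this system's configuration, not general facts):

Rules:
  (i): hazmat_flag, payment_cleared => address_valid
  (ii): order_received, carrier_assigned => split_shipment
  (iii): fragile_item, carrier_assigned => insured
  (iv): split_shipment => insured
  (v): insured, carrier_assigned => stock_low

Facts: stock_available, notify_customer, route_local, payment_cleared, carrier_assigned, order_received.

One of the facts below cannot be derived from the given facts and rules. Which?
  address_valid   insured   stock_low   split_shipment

address_valid

Round 1 — (ii), derive split_shipment.
Round 2 — (iv), derive insured.
Round 3 — (v), derive stock_low.
Derived: stock_low (round 3), insured (round 2), split_shipment (round 1). address_valid never appears in any round.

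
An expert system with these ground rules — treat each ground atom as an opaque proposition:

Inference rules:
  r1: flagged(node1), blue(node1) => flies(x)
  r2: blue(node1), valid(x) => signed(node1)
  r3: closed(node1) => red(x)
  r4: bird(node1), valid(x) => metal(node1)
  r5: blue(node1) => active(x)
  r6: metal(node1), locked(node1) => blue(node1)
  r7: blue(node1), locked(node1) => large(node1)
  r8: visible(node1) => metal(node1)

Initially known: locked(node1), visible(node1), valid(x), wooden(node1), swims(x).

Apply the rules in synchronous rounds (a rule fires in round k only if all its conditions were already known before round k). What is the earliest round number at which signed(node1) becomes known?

3

[1] r8 [visible(node1) => metal(node1)]. ⇒ new: metal(node1).
[2] r6 [metal(node1), locked(node1) => blue(node1)]. ⇒ new: blue(node1).
[3] r2 [blue(node1), valid(x) => signed(node1)]; r5 [blue(node1) => active(x)]; r7 [blue(node1), locked(node1) => large(node1)]. ⇒ new: signed(node1), active(x), large(node1).
signed(node1) first appears in round 3.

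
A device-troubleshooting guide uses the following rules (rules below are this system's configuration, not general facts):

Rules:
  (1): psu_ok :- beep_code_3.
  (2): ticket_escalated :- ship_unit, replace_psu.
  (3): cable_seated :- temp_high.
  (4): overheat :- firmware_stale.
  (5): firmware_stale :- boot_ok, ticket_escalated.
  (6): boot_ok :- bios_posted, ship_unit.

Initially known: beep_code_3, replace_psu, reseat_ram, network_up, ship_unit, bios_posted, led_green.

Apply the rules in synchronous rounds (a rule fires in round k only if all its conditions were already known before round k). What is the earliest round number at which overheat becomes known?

Round 1: (1) [psu_ok :- beep_code_3.]; (2) [ticket_escalated :- ship_unit, replace_psu.]; (6) [boot_ok :- bios_posted, ship_unit.]. Adds psu_ok, ticket_escalated, boot_ok.
Round 2: (5) [firmware_stale :- boot_ok, ticket_escalated.]. Adds firmware_stale.
Round 3: (4) [overheat :- firmware_stale.]. Adds overheat.
overheat first appears in round 3.

3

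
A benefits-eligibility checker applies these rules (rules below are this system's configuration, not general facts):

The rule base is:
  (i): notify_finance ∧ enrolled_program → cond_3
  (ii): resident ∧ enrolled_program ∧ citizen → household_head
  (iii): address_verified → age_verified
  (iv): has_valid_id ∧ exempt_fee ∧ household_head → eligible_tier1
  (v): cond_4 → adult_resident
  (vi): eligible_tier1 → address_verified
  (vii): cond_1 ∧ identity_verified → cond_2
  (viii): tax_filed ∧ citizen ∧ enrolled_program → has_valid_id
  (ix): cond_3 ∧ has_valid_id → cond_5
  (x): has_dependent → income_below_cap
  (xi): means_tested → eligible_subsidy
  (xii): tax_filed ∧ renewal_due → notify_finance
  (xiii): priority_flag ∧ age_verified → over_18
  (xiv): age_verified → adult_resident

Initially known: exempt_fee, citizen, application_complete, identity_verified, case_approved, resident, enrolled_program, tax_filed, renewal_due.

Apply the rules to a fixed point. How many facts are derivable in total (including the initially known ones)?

18

Round 1: (ii) [resident ∧ enrolled_program ∧ citizen → household_head]; (viii) [tax_filed ∧ citizen ∧ enrolled_program → has_valid_id]; (xii) [tax_filed ∧ renewal_due → notify_finance]. Adds household_head, has_valid_id, notify_finance.
Round 2: (i) [notify_finance ∧ enrolled_program → cond_3]; (iv) [has_valid_id ∧ exempt_fee ∧ household_head → eligible_tier1]. Adds cond_3, eligible_tier1.
Round 3: (vi) [eligible_tier1 → address_verified]; (ix) [cond_3 ∧ has_valid_id → cond_5]. Adds address_verified, cond_5.
Round 4: (iii) [address_verified → age_verified]. Adds age_verified.
Round 5: (xiv) [age_verified → adult_resident]. Adds adult_resident.
Closure: {address_verified, adult_resident, age_verified, application_complete, case_approved, citizen, cond_3, cond_5, eligible_tier1, enrolled_program, exempt_fee, has_valid_id, household_head, identity_verified, notify_finance, renewal_due, resident, tax_filed} — 18 facts.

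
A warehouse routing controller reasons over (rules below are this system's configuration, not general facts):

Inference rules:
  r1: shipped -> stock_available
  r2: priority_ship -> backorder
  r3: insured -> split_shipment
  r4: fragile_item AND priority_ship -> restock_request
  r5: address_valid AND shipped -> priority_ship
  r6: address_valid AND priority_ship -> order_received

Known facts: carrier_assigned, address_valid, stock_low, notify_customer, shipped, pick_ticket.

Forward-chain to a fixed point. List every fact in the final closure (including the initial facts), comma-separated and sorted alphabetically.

Round 1 fires r1, r5, giving stock_available, priority_ship.
Round 2 fires r2, r6, giving backorder, order_received.

address_valid, backorder, carrier_assigned, notify_customer, order_received, pick_ticket, priority_ship, shipped, stock_available, stock_low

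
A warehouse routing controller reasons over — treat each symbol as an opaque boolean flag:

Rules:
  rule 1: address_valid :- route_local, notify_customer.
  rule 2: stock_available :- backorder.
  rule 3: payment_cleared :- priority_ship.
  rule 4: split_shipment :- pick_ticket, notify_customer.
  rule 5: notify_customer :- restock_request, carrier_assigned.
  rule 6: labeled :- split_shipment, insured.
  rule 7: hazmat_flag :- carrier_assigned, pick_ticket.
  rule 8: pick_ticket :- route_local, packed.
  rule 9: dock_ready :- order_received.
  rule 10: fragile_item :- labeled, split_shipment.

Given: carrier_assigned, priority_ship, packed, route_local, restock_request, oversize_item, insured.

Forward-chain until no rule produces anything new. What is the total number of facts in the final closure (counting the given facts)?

15

Round 1: rule 3 [payment_cleared :- priority_ship.]; rule 5 [notify_customer :- restock_request, carrier_assigned.]; rule 8 [pick_ticket :- route_local, packed.]. Adds payment_cleared, notify_customer, pick_ticket.
Round 2: rule 1 [address_valid :- route_local, notify_customer.]; rule 4 [split_shipment :- pick_ticket, notify_customer.]; rule 7 [hazmat_flag :- carrier_assigned, pick_ticket.]. Adds address_valid, split_shipment, hazmat_flag.
Round 3: rule 6 [labeled :- split_shipment, insured.]. Adds labeled.
Round 4: rule 10 [fragile_item :- labeled, split_shipment.]. Adds fragile_item.
Closure: {address_valid, carrier_assigned, fragile_item, hazmat_flag, insured, labeled, notify_customer, oversize_item, packed, payment_cleared, pick_ticket, priority_ship, restock_request, route_local, split_shipment} — 15 facts.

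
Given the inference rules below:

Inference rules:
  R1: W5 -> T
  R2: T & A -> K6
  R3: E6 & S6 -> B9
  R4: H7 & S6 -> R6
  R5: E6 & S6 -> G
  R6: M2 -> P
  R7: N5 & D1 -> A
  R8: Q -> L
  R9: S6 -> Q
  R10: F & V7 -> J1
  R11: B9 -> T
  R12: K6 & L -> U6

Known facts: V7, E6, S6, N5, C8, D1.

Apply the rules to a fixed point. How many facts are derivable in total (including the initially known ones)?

Round 1 fires R3, R5, R7, R9, giving B9, G, A, Q.
Round 2 fires R8, R11, giving L, T.
Round 3 fires R2, giving K6.
Round 4 fires R12, giving U6.
Closure: {A, B9, C8, D1, E6, G, K6, L, N5, Q, S6, T, U6, V7} — 14 facts.

14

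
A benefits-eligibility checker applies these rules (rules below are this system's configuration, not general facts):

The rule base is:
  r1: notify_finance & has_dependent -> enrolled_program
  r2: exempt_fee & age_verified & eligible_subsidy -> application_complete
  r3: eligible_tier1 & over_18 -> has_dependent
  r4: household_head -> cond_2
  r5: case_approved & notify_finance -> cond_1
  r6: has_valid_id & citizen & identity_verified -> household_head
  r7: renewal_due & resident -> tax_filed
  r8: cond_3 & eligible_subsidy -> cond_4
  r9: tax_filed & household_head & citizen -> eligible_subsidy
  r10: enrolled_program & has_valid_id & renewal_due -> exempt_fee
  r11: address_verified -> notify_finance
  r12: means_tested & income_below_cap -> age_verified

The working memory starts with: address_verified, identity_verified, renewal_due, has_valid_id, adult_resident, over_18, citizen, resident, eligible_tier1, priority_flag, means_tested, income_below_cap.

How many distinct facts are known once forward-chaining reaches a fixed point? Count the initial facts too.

Round 1: r3 [eligible_tier1 & over_18 -> has_dependent]; r6 [has_valid_id & citizen & identity_verified -> household_head]; r7 [renewal_due & resident -> tax_filed]; r11 [address_verified -> notify_finance]; r12 [means_tested & income_below_cap -> age_verified]. New: has_dependent, household_head, tax_filed, notify_finance, age_verified.
Round 2: r1 [notify_finance & has_dependent -> enrolled_program]; r4 [household_head -> cond_2]; r9 [tax_filed & household_head & citizen -> eligible_subsidy]. New: enrolled_program, cond_2, eligible_subsidy.
Round 3: r10 [enrolled_program & has_valid_id & renewal_due -> exempt_fee]. New: exempt_fee.
Round 4: r2 [exempt_fee & age_verified & eligible_subsidy -> application_complete]. New: application_complete.
Closure: {address_verified, adult_resident, age_verified, application_complete, citizen, cond_2, eligible_subsidy, eligible_tier1, enrolled_program, exempt_fee, has_dependent, has_valid_id, household_head, identity_verified, income_below_cap, means_tested, notify_finance, over_18, priority_flag, renewal_due, resident, tax_filed} — 22 facts.

22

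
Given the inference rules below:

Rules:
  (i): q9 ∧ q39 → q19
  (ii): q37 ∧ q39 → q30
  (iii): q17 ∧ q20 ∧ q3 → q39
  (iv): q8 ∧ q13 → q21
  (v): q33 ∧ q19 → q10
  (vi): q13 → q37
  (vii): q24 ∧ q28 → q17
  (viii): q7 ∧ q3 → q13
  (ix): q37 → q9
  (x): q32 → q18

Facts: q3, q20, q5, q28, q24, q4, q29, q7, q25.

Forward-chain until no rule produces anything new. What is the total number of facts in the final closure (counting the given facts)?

16

Round 1: (vii) [q24 ∧ q28 → q17]; (viii) [q7 ∧ q3 → q13]. New: q17, q13.
Round 2: (iii) [q17 ∧ q20 ∧ q3 → q39]; (vi) [q13 → q37]. New: q39, q37.
Round 3: (ii) [q37 ∧ q39 → q30]; (ix) [q37 → q9]. New: q30, q9.
Round 4: (i) [q9 ∧ q39 → q19]. New: q19.
Closure: {q13, q17, q19, q20, q24, q25, q28, q29, q3, q30, q37, q39, q4, q5, q7, q9} — 16 facts.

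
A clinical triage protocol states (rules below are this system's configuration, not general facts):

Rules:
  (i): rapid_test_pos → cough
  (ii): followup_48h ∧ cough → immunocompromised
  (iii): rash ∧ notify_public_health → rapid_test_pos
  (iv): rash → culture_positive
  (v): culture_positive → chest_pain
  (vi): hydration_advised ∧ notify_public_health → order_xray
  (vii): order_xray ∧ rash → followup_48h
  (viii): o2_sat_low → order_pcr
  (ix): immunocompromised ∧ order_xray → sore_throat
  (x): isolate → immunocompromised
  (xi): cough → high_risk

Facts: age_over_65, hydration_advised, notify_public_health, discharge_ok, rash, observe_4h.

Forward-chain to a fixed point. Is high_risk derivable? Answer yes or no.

yes

Round 1 fires (iii), (iv), (vi), giving rapid_test_pos, culture_positive, order_xray.
Round 2 fires (i), (v), (vii), giving cough, chest_pain, followup_48h.
Round 3 fires (ii), (xi), giving immunocompromised, high_risk.
Round 4 fires (ix), giving sore_throat.
high_risk appears in round 3, so it is derivable.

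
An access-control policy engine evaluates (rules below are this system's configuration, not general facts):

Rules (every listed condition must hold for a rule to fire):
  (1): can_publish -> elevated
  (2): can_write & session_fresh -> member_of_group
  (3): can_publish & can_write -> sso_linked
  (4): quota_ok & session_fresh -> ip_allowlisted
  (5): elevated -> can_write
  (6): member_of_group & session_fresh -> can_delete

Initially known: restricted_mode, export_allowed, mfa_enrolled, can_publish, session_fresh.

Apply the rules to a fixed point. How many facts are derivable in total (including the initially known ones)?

10

Round 1 fires (1), giving elevated.
Round 2 fires (5), giving can_write.
Round 3 fires (2), (3), giving member_of_group, sso_linked.
Round 4 fires (6), giving can_delete.
Closure: {can_delete, can_publish, can_write, elevated, export_allowed, member_of_group, mfa_enrolled, restricted_mode, session_fresh, sso_linked} — 10 facts.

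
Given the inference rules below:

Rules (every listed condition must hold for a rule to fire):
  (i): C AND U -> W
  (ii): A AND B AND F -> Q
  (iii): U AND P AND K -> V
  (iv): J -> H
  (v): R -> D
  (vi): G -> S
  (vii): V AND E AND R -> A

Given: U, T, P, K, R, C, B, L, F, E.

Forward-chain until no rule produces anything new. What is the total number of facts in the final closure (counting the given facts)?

Round 1: (i) [C AND U -> W]; (iii) [U AND P AND K -> V]; (v) [R -> D]. Adds W, V, D.
Round 2: (vii) [V AND E AND R -> A]. Adds A.
Round 3: (ii) [A AND B AND F -> Q]. Adds Q.
Closure: {A, B, C, D, E, F, K, L, P, Q, R, T, U, V, W} — 15 facts.

15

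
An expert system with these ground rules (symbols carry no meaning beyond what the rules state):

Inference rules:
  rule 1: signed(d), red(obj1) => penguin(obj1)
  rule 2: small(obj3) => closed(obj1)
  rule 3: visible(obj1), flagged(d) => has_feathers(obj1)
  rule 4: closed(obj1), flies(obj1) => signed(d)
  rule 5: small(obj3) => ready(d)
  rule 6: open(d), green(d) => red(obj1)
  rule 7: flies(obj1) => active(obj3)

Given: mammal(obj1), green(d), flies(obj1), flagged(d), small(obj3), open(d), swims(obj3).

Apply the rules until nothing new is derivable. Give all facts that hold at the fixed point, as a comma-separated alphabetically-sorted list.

Round 1: rule 2 [small(obj3) => closed(obj1)]; rule 5 [small(obj3) => ready(d)]; rule 6 [open(d), green(d) => red(obj1)]; rule 7 [flies(obj1) => active(obj3)]. Adds closed(obj1), ready(d), red(obj1), active(obj3).
Round 2: rule 4 [closed(obj1), flies(obj1) => signed(d)]. Adds signed(d).
Round 3: rule 1 [signed(d), red(obj1) => penguin(obj1)]. Adds penguin(obj1).

active(obj3), closed(obj1), flagged(d), flies(obj1), green(d), mammal(obj1), open(d), penguin(obj1), ready(d), red(obj1), signed(d), small(obj3), swims(obj3)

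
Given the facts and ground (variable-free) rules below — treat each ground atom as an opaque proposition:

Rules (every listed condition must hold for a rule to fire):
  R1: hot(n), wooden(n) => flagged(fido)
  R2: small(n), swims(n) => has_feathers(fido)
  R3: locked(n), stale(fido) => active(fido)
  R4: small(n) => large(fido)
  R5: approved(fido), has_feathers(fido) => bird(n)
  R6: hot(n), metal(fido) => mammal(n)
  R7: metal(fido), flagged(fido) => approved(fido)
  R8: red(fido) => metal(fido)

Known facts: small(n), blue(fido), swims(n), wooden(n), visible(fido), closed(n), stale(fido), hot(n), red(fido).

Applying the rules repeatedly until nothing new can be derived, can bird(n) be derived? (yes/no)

Round 1 fires R1, R2, R4, R8, giving flagged(fido), has_feathers(fido), large(fido), metal(fido).
Round 2 fires R6, R7, giving mammal(n), approved(fido).
Round 3 fires R5, giving bird(n).
bird(n) appears in round 3, so it is derivable.

yes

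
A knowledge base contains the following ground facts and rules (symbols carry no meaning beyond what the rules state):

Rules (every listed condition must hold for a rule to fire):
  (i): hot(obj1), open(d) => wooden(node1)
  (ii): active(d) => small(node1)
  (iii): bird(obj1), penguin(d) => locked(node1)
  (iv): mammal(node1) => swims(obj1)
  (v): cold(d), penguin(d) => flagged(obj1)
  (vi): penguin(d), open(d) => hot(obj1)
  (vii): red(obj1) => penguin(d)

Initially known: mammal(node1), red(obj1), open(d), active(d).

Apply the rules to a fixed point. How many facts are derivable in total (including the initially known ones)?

9

[1] (ii) [active(d) => small(node1)]; (iv) [mammal(node1) => swims(obj1)]; (vii) [red(obj1) => penguin(d)]. ⇒ new: small(node1), swims(obj1), penguin(d).
[2] (vi) [penguin(d), open(d) => hot(obj1)]. ⇒ new: hot(obj1).
[3] (i) [hot(obj1), open(d) => wooden(node1)]. ⇒ new: wooden(node1).
Closure: {active(d), hot(obj1), mammal(node1), open(d), penguin(d), red(obj1), small(node1), swims(obj1), wooden(node1)} — 9 facts.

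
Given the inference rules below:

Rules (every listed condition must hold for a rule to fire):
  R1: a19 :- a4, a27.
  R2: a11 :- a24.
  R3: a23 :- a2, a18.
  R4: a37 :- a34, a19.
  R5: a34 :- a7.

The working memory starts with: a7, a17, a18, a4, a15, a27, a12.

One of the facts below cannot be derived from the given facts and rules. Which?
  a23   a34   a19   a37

Round 1 fires R1, R5, giving a19, a34.
Round 2 fires R4, giving a37.
Derived: a19 (round 1), a34 (round 1), a37 (round 2). a23 never appears in any round.

a23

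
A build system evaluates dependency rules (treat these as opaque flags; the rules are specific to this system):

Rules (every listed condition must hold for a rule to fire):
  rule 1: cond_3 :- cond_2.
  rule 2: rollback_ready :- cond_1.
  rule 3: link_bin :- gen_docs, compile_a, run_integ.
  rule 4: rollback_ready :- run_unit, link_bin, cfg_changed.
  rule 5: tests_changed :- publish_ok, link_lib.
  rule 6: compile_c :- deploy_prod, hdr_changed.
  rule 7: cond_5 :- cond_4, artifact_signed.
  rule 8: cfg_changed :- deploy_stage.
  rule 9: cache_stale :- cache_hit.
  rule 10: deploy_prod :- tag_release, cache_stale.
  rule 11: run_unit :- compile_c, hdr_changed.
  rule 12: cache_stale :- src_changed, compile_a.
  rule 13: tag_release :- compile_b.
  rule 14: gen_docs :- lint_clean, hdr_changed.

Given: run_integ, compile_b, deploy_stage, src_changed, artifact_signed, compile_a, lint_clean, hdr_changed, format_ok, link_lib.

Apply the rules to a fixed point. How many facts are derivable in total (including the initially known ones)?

Round 1 fires rule 8, rule 12, rule 13, rule 14, giving cfg_changed, cache_stale, tag_release, gen_docs.
Round 2 fires rule 3, rule 10, giving link_bin, deploy_prod.
Round 3 fires rule 6, giving compile_c.
Round 4 fires rule 11, giving run_unit.
Round 5 fires rule 4, giving rollback_ready.
Closure: {artifact_signed, cache_stale, cfg_changed, compile_a, compile_b, compile_c, deploy_prod, deploy_stage, format_ok, gen_docs, hdr_changed, link_bin, link_lib, lint_clean, rollback_ready, run_integ, run_unit, src_changed, tag_release} — 19 facts.

19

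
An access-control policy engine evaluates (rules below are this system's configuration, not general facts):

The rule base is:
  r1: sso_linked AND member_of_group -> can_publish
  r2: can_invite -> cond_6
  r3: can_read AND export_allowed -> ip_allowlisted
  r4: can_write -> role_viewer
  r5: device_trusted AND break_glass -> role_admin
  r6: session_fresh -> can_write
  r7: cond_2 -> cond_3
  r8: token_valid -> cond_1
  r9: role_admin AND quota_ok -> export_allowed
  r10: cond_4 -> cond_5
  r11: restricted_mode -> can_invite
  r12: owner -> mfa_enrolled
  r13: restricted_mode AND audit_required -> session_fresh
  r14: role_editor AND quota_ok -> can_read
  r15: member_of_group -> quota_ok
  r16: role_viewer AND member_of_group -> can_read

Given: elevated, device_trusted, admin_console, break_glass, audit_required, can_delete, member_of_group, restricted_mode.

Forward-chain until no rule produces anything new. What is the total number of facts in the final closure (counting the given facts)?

18

Round 1: r5 [device_trusted AND break_glass -> role_admin]; r11 [restricted_mode -> can_invite]; r13 [restricted_mode AND audit_required -> session_fresh]; r15 [member_of_group -> quota_ok]. New: role_admin, can_invite, session_fresh, quota_ok.
Round 2: r2 [can_invite -> cond_6]; r6 [session_fresh -> can_write]; r9 [role_admin AND quota_ok -> export_allowed]. New: cond_6, can_write, export_allowed.
Round 3: r4 [can_write -> role_viewer]. New: role_viewer.
Round 4: r16 [role_viewer AND member_of_group -> can_read]. New: can_read.
Round 5: r3 [can_read AND export_allowed -> ip_allowlisted]. New: ip_allowlisted.
Closure: {admin_console, audit_required, break_glass, can_delete, can_invite, can_read, can_write, cond_6, device_trusted, elevated, export_allowed, ip_allowlisted, member_of_group, quota_ok, restricted_mode, role_admin, role_viewer, session_fresh} — 18 facts.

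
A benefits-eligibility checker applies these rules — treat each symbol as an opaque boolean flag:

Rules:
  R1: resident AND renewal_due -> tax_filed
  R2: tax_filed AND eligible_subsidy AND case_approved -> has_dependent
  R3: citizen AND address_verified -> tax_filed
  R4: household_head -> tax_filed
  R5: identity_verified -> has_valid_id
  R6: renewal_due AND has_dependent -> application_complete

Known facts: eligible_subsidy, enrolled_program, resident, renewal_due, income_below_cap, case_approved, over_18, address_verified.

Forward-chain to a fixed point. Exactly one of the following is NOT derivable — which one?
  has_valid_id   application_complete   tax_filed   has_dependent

has_valid_id

Round 1: R1 [resident AND renewal_due -> tax_filed]. New: tax_filed.
Round 2: R2 [tax_filed AND eligible_subsidy AND case_approved -> has_dependent]. New: has_dependent.
Round 3: R6 [renewal_due AND has_dependent -> application_complete]. New: application_complete.
Derived: application_complete (round 3), has_dependent (round 2), tax_filed (round 1). has_valid_id never appears in any round.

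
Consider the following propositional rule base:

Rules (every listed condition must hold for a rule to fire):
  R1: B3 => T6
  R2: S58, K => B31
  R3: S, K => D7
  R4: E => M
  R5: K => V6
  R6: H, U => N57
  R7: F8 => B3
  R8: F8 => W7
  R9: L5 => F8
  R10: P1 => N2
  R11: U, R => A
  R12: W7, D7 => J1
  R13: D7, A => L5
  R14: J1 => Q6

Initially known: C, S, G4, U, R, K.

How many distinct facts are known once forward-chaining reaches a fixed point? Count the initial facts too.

16

Round 1 — R3, R5, R11, derive D7, V6, A.
Round 2 — R13, derive L5.
Round 3 — R9, derive F8.
Round 4 — R7, R8, derive B3, W7.
Round 5 — R1, R12, derive T6, J1.
Round 6 — R14, derive Q6.
Closure: {A, B3, C, D7, F8, G4, J1, K, L5, Q6, R, S, T6, U, V6, W7} — 16 facts.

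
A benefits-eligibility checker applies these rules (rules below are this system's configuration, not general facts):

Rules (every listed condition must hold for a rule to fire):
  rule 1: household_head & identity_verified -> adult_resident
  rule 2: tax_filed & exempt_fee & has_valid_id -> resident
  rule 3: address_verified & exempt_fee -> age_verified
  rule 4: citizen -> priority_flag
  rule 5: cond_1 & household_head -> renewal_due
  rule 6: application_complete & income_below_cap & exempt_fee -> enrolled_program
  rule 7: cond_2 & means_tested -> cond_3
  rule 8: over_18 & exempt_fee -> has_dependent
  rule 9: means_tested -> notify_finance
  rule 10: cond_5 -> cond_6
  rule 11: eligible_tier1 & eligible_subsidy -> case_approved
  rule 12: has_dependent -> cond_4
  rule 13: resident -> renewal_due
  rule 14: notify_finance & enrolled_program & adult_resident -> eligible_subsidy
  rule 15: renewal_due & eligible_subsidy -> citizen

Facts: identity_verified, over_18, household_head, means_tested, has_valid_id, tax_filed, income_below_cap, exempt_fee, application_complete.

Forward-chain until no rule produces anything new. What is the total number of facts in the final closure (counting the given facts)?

19

Round 1 — rule 1, rule 2, rule 6, rule 8, rule 9, derive adult_resident, resident, enrolled_program, has_dependent, notify_finance.
Round 2 — rule 12, rule 13, rule 14, derive cond_4, renewal_due, eligible_subsidy.
Round 3 — rule 15, derive citizen.
Round 4 — rule 4, derive priority_flag.
Closure: {adult_resident, application_complete, citizen, cond_4, eligible_subsidy, enrolled_program, exempt_fee, has_dependent, has_valid_id, household_head, identity_verified, income_below_cap, means_tested, notify_finance, over_18, priority_flag, renewal_due, resident, tax_filed} — 19 facts.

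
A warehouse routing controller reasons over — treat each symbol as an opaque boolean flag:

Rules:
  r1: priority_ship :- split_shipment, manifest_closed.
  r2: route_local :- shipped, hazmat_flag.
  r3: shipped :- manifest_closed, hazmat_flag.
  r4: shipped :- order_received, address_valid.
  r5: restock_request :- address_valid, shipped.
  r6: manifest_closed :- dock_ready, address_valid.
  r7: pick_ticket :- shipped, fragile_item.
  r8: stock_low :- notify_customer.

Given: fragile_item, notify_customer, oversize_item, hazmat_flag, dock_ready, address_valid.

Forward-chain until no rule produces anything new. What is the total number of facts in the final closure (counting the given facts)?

Round 1: r6 [manifest_closed :- dock_ready, address_valid.]; r8 [stock_low :- notify_customer.]. New: manifest_closed, stock_low.
Round 2: r3 [shipped :- manifest_closed, hazmat_flag.]. New: shipped.
Round 3: r2 [route_local :- shipped, hazmat_flag.]; r5 [restock_request :- address_valid, shipped.]; r7 [pick_ticket :- shipped, fragile_item.]. New: route_local, restock_request, pick_ticket.
Closure: {address_valid, dock_ready, fragile_item, hazmat_flag, manifest_closed, notify_customer, oversize_item, pick_ticket, restock_request, route_local, shipped, stock_low} — 12 facts.

12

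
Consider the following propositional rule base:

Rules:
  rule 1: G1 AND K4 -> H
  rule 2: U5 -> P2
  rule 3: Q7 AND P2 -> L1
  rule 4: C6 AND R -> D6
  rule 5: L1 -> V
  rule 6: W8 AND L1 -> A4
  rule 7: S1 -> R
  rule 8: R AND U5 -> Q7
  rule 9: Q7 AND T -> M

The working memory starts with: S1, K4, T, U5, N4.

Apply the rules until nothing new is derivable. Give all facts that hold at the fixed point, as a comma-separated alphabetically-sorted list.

[1] rule 2 [U5 -> P2]; rule 7 [S1 -> R]. ⇒ new: P2, R.
[2] rule 8 [R AND U5 -> Q7]. ⇒ new: Q7.
[3] rule 3 [Q7 AND P2 -> L1]; rule 9 [Q7 AND T -> M]. ⇒ new: L1, M.
[4] rule 5 [L1 -> V]. ⇒ new: V.

K4, L1, M, N4, P2, Q7, R, S1, T, U5, V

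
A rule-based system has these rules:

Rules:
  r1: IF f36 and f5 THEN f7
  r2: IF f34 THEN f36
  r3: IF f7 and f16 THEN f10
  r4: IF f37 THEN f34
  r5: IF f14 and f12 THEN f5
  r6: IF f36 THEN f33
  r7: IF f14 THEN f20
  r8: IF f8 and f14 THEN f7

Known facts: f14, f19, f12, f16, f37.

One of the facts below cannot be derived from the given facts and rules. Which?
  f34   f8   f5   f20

f8

Round 1: r4 [IF f37 THEN f34]; r5 [IF f14 and f12 THEN f5]; r7 [IF f14 THEN f20]. Adds f34, f5, f20.
Round 2: r2 [IF f34 THEN f36]. Adds f36.
Round 3: r1 [IF f36 and f5 THEN f7]; r6 [IF f36 THEN f33]. Adds f7, f33.
Round 4: r3 [IF f7 and f16 THEN f10]. Adds f10.
Derived: f5 (round 1), f34 (round 1), f20 (round 1). f8 never appears in any round.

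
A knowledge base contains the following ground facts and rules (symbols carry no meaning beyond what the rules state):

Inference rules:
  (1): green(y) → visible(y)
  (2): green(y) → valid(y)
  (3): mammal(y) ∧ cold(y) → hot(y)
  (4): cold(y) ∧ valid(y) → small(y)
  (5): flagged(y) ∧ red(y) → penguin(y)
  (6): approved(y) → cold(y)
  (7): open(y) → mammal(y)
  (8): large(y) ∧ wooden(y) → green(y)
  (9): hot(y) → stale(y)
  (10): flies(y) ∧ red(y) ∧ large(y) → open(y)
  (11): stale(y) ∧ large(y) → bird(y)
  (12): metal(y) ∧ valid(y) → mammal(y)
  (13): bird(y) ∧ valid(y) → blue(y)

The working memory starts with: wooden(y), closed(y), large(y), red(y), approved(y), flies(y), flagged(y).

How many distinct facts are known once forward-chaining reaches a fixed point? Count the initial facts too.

19

Round 1: (5) [flagged(y) ∧ red(y) → penguin(y)]; (6) [approved(y) → cold(y)]; (8) [large(y) ∧ wooden(y) → green(y)]; (10) [flies(y) ∧ red(y) ∧ large(y) → open(y)]. New: penguin(y), cold(y), green(y), open(y).
Round 2: (1) [green(y) → visible(y)]; (2) [green(y) → valid(y)]; (7) [open(y) → mammal(y)]. New: visible(y), valid(y), mammal(y).
Round 3: (3) [mammal(y) ∧ cold(y) → hot(y)]; (4) [cold(y) ∧ valid(y) → small(y)]. New: hot(y), small(y).
Round 4: (9) [hot(y) → stale(y)]. New: stale(y).
Round 5: (11) [stale(y) ∧ large(y) → bird(y)]. New: bird(y).
Round 6: (13) [bird(y) ∧ valid(y) → blue(y)]. New: blue(y).
Closure: {approved(y), bird(y), blue(y), closed(y), cold(y), flagged(y), flies(y), green(y), hot(y), large(y), mammal(y), open(y), penguin(y), red(y), small(y), stale(y), valid(y), visible(y), wooden(y)} — 19 facts.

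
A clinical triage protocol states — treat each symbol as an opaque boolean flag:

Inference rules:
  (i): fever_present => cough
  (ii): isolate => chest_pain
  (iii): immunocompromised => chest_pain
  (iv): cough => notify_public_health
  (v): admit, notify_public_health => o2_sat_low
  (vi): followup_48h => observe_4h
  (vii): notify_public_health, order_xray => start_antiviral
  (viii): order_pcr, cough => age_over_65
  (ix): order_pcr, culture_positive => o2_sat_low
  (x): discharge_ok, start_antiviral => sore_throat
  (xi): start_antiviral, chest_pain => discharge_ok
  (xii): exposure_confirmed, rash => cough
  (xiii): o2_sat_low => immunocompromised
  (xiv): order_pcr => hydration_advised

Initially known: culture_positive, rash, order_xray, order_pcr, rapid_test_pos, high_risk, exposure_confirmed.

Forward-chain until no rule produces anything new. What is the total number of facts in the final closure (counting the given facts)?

[1] (ix) [order_pcr, culture_positive => o2_sat_low]; (xii) [exposure_confirmed, rash => cough]; (xiv) [order_pcr => hydration_advised]. ⇒ new: o2_sat_low, cough, hydration_advised.
[2] (iv) [cough => notify_public_health]; (viii) [order_pcr, cough => age_over_65]; (xiii) [o2_sat_low => immunocompromised]. ⇒ new: notify_public_health, age_over_65, immunocompromised.
[3] (iii) [immunocompromised => chest_pain]; (vii) [notify_public_health, order_xray => start_antiviral]. ⇒ new: chest_pain, start_antiviral.
[4] (xi) [start_antiviral, chest_pain => discharge_ok]. ⇒ new: discharge_ok.
[5] (x) [discharge_ok, start_antiviral => sore_throat]. ⇒ new: sore_throat.
Closure: {age_over_65, chest_pain, cough, culture_positive, discharge_ok, exposure_confirmed, high_risk, hydration_advised, immunocompromised, notify_public_health, o2_sat_low, order_pcr, order_xray, rapid_test_pos, rash, sore_throat, start_antiviral} — 17 facts.

17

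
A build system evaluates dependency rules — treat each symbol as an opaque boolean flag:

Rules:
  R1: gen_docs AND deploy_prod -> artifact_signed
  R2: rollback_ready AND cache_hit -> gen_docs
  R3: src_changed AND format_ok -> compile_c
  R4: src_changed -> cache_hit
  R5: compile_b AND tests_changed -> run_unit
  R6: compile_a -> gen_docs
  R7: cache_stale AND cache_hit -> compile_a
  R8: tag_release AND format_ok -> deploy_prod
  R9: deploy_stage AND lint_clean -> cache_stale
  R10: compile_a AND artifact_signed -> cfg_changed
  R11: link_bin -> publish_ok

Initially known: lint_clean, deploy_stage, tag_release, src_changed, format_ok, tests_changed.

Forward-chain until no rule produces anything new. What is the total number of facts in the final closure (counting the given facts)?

[1] R3 [src_changed AND format_ok -> compile_c]; R4 [src_changed -> cache_hit]; R8 [tag_release AND format_ok -> deploy_prod]; R9 [deploy_stage AND lint_clean -> cache_stale]. ⇒ new: compile_c, cache_hit, deploy_prod, cache_stale.
[2] R7 [cache_stale AND cache_hit -> compile_a]. ⇒ new: compile_a.
[3] R6 [compile_a -> gen_docs]. ⇒ new: gen_docs.
[4] R1 [gen_docs AND deploy_prod -> artifact_signed]. ⇒ new: artifact_signed.
[5] R10 [compile_a AND artifact_signed -> cfg_changed]. ⇒ new: cfg_changed.
Closure: {artifact_signed, cache_hit, cache_stale, cfg_changed, compile_a, compile_c, deploy_prod, deploy_stage, format_ok, gen_docs, lint_clean, src_changed, tag_release, tests_changed} — 14 facts.

14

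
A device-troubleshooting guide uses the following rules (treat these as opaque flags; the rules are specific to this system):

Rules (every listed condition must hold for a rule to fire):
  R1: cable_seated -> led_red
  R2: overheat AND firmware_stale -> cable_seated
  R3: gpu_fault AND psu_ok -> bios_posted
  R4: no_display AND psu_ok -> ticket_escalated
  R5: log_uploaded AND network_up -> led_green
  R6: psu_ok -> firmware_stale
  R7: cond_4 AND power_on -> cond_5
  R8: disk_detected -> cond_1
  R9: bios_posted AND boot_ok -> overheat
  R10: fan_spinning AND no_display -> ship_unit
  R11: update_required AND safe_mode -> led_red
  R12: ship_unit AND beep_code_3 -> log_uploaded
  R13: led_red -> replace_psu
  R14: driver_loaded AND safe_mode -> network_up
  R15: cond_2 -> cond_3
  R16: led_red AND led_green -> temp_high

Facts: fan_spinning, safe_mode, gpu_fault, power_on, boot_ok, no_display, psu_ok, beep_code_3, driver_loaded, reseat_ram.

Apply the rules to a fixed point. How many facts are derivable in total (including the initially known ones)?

Round 1: R3 [gpu_fault AND psu_ok -> bios_posted]; R4 [no_display AND psu_ok -> ticket_escalated]; R6 [psu_ok -> firmware_stale]; R10 [fan_spinning AND no_display -> ship_unit]; R14 [driver_loaded AND safe_mode -> network_up]. Adds bios_posted, ticket_escalated, firmware_stale, ship_unit, network_up.
Round 2: R9 [bios_posted AND boot_ok -> overheat]; R12 [ship_unit AND beep_code_3 -> log_uploaded]. Adds overheat, log_uploaded.
Round 3: R2 [overheat AND firmware_stale -> cable_seated]; R5 [log_uploaded AND network_up -> led_green]. Adds cable_seated, led_green.
Round 4: R1 [cable_seated -> led_red]. Adds led_red.
Round 5: R13 [led_red -> replace_psu]; R16 [led_red AND led_green -> temp_high]. Adds replace_psu, temp_high.
Closure: {beep_code_3, bios_posted, boot_ok, cable_seated, driver_loaded, fan_spinning, firmware_stale, gpu_fault, led_green, led_red, log_uploaded, network_up, no_display, overheat, power_on, psu_ok, replace_psu, reseat_ram, safe_mode, ship_unit, temp_high, ticket_escalated} — 22 facts.

22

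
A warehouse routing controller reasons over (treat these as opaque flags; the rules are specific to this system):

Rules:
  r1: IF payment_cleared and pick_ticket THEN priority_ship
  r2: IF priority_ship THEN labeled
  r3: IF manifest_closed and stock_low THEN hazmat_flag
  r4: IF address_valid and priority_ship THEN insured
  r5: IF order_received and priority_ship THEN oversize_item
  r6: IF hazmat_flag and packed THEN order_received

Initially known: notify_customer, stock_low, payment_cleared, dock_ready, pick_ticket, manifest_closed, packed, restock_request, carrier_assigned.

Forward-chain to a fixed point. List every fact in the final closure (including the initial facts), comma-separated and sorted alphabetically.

carrier_assigned, dock_ready, hazmat_flag, labeled, manifest_closed, notify_customer, order_received, oversize_item, packed, payment_cleared, pick_ticket, priority_ship, restock_request, stock_low

Round 1: r1 [IF payment_cleared and pick_ticket THEN priority_ship]; r3 [IF manifest_closed and stock_low THEN hazmat_flag]. Adds priority_ship, hazmat_flag.
Round 2: r2 [IF priority_ship THEN labeled]; r6 [IF hazmat_flag and packed THEN order_received]. Adds labeled, order_received.
Round 3: r5 [IF order_received and priority_ship THEN oversize_item]. Adds oversize_item.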